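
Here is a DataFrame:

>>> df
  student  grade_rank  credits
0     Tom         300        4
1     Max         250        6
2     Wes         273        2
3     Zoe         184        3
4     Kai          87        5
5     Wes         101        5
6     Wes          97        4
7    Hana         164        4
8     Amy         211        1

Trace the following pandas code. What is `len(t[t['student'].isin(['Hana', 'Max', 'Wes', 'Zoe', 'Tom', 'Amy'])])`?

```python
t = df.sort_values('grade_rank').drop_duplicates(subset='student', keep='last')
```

6

sort by grade_rank:
  student  grade_rank  credits
4     Kai          87        5
6     Wes          97        4
5     Wes         101        5
7    Hana         164        4
3     Zoe         184        3
8     Amy         211        1
1     Max         250        6
2     Wes         273        2
0     Tom         300        4
drop duplicate student (keep=last):
  student  grade_rank  credits
4     Kai          87        5
7    Hana         164        4
3     Zoe         184        3
8     Amy         211        1
1     Max         250        6
2     Wes         273        2
0     Tom         300        4
filter rows where student in ['Hana', 'Max', 'Wes', 'Zoe', 'Tom', 'Amy']:
  student  grade_rank  credits
7    Hana         164        4
3     Zoe         184        3
8     Amy         211        1
1     Max         250        6
2     Wes         273        2
0     Tom         300        4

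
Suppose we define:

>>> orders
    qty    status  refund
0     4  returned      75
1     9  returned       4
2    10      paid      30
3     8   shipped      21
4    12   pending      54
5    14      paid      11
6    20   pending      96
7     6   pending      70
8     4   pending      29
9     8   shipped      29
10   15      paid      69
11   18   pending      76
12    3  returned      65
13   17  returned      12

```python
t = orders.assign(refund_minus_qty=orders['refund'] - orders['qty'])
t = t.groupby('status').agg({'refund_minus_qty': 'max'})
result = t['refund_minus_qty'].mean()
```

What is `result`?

55.5

add column refund_minus_qty = orders['refund'] - orders['qty']:
    qty    status  refund  refund_minus_qty
0     4  returned      75                71
1     9  returned       4                -5
2    10      paid      30                20
3     8   shipped      21                13
4    12   pending      54                42
5    14      paid      11                -3
6    20   pending      96                76
7     6   pending      70                64
8     4   pending      29                25
9     8   shipped      29                21
10   15      paid      69                54
11   18   pending      76                58
12    3  returned      65                62
13   17  returned      12                -5
group by status, max of refund_minus_qty:
          refund_minus_qty
status                    
paid                    54
pending                 76
returned                71
shipped                 21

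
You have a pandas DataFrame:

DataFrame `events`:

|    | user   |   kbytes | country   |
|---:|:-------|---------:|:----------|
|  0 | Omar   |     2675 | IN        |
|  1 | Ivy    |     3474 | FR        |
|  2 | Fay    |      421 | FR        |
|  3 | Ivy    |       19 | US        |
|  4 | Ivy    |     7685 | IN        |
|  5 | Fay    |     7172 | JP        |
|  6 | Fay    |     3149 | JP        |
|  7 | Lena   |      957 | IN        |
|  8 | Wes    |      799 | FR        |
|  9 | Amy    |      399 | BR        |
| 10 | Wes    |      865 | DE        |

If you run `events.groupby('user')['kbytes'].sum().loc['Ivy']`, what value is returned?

11178

group by user, sum of kbytes:
user
Amy       399
Fay     10742
Ivy     11178
Lena      957
Omar     2675
Wes      1664
Name: kbytes, dtype: int64
Then the value at index 'Ivy': 11178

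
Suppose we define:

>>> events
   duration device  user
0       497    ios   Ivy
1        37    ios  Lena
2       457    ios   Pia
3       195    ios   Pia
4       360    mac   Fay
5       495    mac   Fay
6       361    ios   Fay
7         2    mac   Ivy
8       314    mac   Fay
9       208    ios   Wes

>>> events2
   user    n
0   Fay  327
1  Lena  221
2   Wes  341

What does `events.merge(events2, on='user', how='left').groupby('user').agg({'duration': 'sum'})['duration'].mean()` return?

585.2

merge on 'user' (how='left') → 10 rows:
   duration device  user      n
0       497    ios   Ivy    NaN
1        37    ios  Lena  221.0
2       457    ios   Pia    NaN
3       195    ios   Pia    NaN
4       360    mac   Fay  327.0
5       495    mac   Fay  327.0
6       361    ios   Fay  327.0
7         2    mac   Ivy    NaN
8       314    mac   Fay  327.0
9       208    ios   Wes  341.0
group by user, sum of duration:
      duration
user          
Fay       1530
Ivy        499
Lena        37
Pia        652
Wes        208
The mean of column 'duration' is 585.2.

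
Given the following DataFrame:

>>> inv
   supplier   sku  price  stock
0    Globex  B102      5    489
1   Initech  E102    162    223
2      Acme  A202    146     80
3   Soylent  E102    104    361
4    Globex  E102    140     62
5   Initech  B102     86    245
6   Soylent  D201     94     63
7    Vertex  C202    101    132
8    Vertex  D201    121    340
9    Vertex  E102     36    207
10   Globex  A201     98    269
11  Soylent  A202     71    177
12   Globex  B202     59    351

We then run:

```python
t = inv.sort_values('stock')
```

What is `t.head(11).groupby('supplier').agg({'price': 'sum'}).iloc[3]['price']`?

sort by stock:
   supplier   sku  price  stock
4    Globex  E102    140     62
6   Soylent  D201     94     63
2      Acme  A202    146     80
7    Vertex  C202    101    132
11  Soylent  A202     71    177
9    Vertex  E102     36    207
1   Initech  E102    162    223
5   Initech  B102     86    245
10   Globex  A201     98    269
8    Vertex  D201    121    340
12   Globex  B202     59    351
3   Soylent  E102    104    361
0    Globex  B102      5    489
take first 11 rows:
   supplier   sku  price  stock
4    Globex  E102    140     62
6   Soylent  D201     94     63
2      Acme  A202    146     80
7    Vertex  C202    101    132
11  Soylent  A202     71    177
9    Vertex  E102     36    207
1   Initech  E102    162    223
5   Initech  B102     86    245
10   Globex  A201     98    269
8    Vertex  D201    121    340
12   Globex  B202     59    351
group by supplier, sum of price:
          price
supplier       
Acme        146
Globex      297
Initech     248
Soylent     165
Vertex      258
Then the value at position 3, column 'price': 165

165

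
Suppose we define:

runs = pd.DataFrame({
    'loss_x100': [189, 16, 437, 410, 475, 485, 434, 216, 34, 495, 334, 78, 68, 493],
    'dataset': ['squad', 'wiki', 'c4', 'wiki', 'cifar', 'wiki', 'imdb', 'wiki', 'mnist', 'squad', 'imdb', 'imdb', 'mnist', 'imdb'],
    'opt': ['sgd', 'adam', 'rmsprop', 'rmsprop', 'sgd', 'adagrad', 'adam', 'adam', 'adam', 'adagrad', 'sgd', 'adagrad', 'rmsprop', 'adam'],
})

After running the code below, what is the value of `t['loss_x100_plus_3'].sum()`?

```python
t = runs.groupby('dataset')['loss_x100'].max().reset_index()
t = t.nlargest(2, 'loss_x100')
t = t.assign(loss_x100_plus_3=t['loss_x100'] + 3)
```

group by dataset, max of loss_x100:
dataset
c4       437
cifar    475
imdb     493
mnist     68
squad    495
wiki     485
Name: loss_x100, dtype: int64
reset_index():
  dataset  loss_x100
0      c4        437
1   cifar        475
2    imdb        493
3   mnist         68
4   squad        495
5    wiki        485
take 2 rows with largest loss_x100:
  dataset  loss_x100
4   squad        495
2    imdb        493
add column loss_x100_plus_3 = t['loss_x100'] + 3:
  dataset  loss_x100  loss_x100_plus_3
4   squad        495               498
2    imdb        493               496

994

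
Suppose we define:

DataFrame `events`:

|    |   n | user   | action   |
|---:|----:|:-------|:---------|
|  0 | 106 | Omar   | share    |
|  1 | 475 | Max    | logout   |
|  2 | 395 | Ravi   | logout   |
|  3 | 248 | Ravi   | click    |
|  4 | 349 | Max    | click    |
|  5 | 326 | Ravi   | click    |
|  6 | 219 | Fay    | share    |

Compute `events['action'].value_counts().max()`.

3

value_counts of action:
action
click     3
share     2
logout    2
Name: count, dtype: int64
max of the resulting series → 3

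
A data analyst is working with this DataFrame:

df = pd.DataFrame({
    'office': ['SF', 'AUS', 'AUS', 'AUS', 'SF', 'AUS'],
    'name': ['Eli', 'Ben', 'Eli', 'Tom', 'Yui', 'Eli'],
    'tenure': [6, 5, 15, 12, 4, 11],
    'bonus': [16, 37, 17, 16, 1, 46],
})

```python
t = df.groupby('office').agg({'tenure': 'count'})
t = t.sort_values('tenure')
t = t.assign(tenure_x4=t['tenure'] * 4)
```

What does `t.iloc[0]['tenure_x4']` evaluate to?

group by office, count of tenure:
        tenure
office        
AUS          4
SF           2
sort by tenure:
        tenure
office        
SF           2
AUS          4
add column tenure_x4 = t['tenure'] * 4:
        tenure  tenure_x4
office                   
SF           2          8
AUS          4         16
Reading off the value at position 0, column 'tenure_x4', we get 8.

8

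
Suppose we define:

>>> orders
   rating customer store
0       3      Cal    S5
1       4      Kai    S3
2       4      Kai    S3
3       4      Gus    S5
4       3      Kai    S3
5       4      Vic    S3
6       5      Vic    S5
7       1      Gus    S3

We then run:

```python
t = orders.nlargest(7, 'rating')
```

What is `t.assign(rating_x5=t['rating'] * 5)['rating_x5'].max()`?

25

take 7 rows with largest rating:
   rating customer store
6       5      Vic    S5
1       4      Kai    S3
2       4      Kai    S3
3       4      Gus    S5
5       4      Vic    S3
0       3      Cal    S5
4       3      Kai    S3
add column rating_x5 = t['rating'] * 5:
   rating customer store  rating_x5
6       5      Vic    S5         25
1       4      Kai    S3         20
2       4      Kai    S3         20
3       4      Gus    S5         20
5       4      Vic    S3         20
0       3      Cal    S5         15
4       3      Kai    S3         15
Finally, max of column 'rating_x5' = 25.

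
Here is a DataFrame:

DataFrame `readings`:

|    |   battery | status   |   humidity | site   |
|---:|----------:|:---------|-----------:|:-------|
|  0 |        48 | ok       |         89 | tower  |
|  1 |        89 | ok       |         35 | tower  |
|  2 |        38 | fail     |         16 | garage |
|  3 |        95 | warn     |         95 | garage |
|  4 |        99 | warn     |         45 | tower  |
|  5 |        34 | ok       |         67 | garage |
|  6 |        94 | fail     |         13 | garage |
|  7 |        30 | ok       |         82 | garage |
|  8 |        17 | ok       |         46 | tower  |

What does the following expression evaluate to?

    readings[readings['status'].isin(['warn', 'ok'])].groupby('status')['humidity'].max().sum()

184

filter rows where status in ['warn', 'ok']:
   battery status  humidity    site
0       48     ok        89   tower
1       89     ok        35   tower
3       95   warn        95  garage
4       99   warn        45   tower
5       34     ok        67  garage
7       30     ok        82  garage
8       17     ok        46   tower
group by status, max of humidity:
status
ok      89
warn    95
Name: humidity, dtype: int64
sum of the resulting series → 184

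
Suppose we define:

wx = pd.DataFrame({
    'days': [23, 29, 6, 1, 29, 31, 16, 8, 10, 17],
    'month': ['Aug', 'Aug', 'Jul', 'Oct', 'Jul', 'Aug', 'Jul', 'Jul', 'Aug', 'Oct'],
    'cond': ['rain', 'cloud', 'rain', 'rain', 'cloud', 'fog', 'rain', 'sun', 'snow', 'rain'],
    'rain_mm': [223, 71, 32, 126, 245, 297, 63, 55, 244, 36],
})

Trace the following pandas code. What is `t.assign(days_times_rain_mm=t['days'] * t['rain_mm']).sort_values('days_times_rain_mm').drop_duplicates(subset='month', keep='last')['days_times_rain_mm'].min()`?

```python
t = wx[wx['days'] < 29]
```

612

filter rows where days < 29:
   days month  cond  rain_mm
0    23   Aug  rain      223
2     6   Jul  rain       32
3     1   Oct  rain      126
6    16   Jul  rain       63
7     8   Jul   sun       55
8    10   Aug  snow      244
9    17   Oct  rain       36
add column days_times_rain_mm = t['days'] * t['rain_mm']:
   days month  cond  rain_mm  days_times_rain_mm
0    23   Aug  rain      223                5129
2     6   Jul  rain       32                 192
3     1   Oct  rain      126                 126
6    16   Jul  rain       63                1008
7     8   Jul   sun       55                 440
8    10   Aug  snow      244                2440
9    17   Oct  rain       36                 612
sort by days_times_rain_mm:
   days month  cond  rain_mm  days_times_rain_mm
3     1   Oct  rain      126                 126
2     6   Jul  rain       32                 192
7     8   Jul   sun       55                 440
9    17   Oct  rain       36                 612
6    16   Jul  rain       63                1008
8    10   Aug  snow      244                2440
0    23   Aug  rain      223                5129
drop duplicate month (keep=last):
   days month  cond  rain_mm  days_times_rain_mm
9    17   Oct  rain       36                 612
6    16   Jul  rain       63                1008
0    23   Aug  rain      223                5129
Finally, min of column 'days_times_rain_mm' = 612.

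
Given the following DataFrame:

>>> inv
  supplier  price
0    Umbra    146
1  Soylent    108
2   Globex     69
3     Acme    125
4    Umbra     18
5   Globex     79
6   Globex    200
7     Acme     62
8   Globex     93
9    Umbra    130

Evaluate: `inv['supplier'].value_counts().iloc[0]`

4

value_counts of supplier:
supplier
Globex     4
Umbra      3
Acme       2
Soylent    1
Name: count, dtype: int64
Taking the value at position 0 gives 4.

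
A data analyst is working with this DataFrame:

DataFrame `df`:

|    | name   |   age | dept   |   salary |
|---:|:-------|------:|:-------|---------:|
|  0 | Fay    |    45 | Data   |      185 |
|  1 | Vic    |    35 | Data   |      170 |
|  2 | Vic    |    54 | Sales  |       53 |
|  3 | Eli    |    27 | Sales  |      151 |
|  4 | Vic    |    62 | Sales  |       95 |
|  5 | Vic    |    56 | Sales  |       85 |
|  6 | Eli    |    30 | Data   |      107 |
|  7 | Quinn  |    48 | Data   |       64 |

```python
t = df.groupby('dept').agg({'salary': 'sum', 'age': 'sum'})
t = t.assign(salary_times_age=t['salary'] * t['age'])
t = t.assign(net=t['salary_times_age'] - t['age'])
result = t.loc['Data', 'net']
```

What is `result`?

group by dept: sum(salary), sum(age):
       salary  age
dept              
Data      526  158
Sales     384  199
add column salary_times_age = t['salary'] * t['age']:
       salary  age  salary_times_age
dept                                
Data      526  158             83108
Sales     384  199             76416
add column net = t['salary_times_age'] - t['age']:
       salary  age  salary_times_age    net
dept                                       
Data      526  158             83108  82950
Sales     384  199             76416  76217
So loc['Data', 'net'] = 82950.

82950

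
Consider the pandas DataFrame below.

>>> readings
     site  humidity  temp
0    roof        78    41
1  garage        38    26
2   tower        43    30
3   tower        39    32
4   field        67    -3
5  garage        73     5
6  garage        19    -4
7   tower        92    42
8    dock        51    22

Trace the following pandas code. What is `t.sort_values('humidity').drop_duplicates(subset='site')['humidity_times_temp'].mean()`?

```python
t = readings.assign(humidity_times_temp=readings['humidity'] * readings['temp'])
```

add column humidity_times_temp = readings['humidity'] * readings['temp']:
     site  humidity  temp  humidity_times_temp
0    roof        78    41                 3198
1  garage        38    26                  988
2   tower        43    30                 1290
3   tower        39    32                 1248
4   field        67    -3                 -201
5  garage        73     5                  365
6  garage        19    -4                  -76
7   tower        92    42                 3864
8    dock        51    22                 1122
sort by humidity:
     site  humidity  temp  humidity_times_temp
6  garage        19    -4                  -76
1  garage        38    26                  988
3   tower        39    32                 1248
2   tower        43    30                 1290
8    dock        51    22                 1122
4   field        67    -3                 -201
5  garage        73     5                  365
0    roof        78    41                 3198
7   tower        92    42                 3864
drop duplicate site (keep=first):
     site  humidity  temp  humidity_times_temp
6  garage        19    -4                  -76
3   tower        39    32                 1248
8    dock        51    22                 1122
4   field        67    -3                 -201
0    roof        78    41                 3198
Taking the mean of column 'humidity_times_temp' gives 1058.2.

1058.2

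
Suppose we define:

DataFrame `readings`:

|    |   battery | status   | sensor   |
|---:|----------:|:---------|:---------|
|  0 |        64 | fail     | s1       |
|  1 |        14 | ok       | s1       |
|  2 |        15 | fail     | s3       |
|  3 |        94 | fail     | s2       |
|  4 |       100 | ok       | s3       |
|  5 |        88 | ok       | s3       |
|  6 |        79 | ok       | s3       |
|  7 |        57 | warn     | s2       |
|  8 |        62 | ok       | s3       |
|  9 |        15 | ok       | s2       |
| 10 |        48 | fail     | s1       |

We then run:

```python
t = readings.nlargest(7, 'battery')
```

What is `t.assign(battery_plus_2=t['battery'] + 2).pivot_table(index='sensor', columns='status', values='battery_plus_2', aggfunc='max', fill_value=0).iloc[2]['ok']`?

102

take 7 rows with largest battery:
   battery status sensor
4      100     ok     s3
3       94   fail     s2
5       88     ok     s3
6       79     ok     s3
0       64   fail     s1
8       62     ok     s3
7       57   warn     s2
add column battery_plus_2 = t['battery'] + 2:
   battery status sensor  battery_plus_2
4      100     ok     s3             102
3       94   fail     s2              96
5       88     ok     s3              90
6       79     ok     s3              81
0       64   fail     s1              66
8       62     ok     s3              64
7       57   warn     s2              59
pivot: rows=sensor, cols=status, max(battery_plus_2):
status  fail   ok  warn
sensor                 
s1        66    0     0
s2        96    0    59
s3         0  102     0
Then the value at position 2, column 'ok': 102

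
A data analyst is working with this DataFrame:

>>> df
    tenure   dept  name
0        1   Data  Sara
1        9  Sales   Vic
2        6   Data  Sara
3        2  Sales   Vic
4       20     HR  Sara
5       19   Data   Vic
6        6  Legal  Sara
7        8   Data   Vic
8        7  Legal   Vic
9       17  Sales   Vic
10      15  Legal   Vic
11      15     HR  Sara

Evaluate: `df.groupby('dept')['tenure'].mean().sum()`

group by dept, mean of tenure:
dept
Data      8.500000
HR       17.500000
Legal     9.333333
Sales     9.333333
Name: tenure, dtype: float64
Reading off the sum of the resulting series, we get 44.6666666667.

44.6666666667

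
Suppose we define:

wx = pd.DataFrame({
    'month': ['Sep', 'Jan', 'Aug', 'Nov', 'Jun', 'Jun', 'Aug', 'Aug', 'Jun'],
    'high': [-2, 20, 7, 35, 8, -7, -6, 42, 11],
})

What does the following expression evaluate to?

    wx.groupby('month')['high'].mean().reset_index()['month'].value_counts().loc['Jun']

group by month, mean of high:
month
Aug    14.333333
Jan    20.000000
Jun     4.000000
Nov    35.000000
Sep    -2.000000
Name: high, dtype: float64
reset_index():
  month       high
0   Aug  14.333333
1   Jan  20.000000
2   Jun   4.000000
3   Nov  35.000000
4   Sep  -2.000000
value_counts of month:
month
Aug    1
Jan    1
Jun    1
Nov    1
Sep    1
Name: count, dtype: int64
Reading off the value at index 'Jun', we get 1.

1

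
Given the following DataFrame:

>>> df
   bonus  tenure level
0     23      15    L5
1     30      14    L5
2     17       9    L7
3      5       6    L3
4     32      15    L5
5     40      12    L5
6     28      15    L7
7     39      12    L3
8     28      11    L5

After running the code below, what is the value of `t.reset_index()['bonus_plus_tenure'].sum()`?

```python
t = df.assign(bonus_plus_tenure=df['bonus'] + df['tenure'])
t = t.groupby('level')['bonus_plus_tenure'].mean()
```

add column bonus_plus_tenure = df['bonus'] + df['tenure']:
   bonus  tenure level  bonus_plus_tenure
0     23      15    L5                 38
1     30      14    L5                 44
2     17       9    L7                 26
3      5       6    L3                 11
4     32      15    L5                 47
5     40      12    L5                 52
6     28      15    L7                 43
7     39      12    L3                 51
8     28      11    L5                 39
group by level, mean of bonus_plus_tenure:
level
L3    31.0
L5    44.0
L7    34.5
Name: bonus_plus_tenure, dtype: float64
reset_index():
  level  bonus_plus_tenure
0    L3               31.0
1    L5               44.0
2    L7               34.5
Hence 109.5.

109.5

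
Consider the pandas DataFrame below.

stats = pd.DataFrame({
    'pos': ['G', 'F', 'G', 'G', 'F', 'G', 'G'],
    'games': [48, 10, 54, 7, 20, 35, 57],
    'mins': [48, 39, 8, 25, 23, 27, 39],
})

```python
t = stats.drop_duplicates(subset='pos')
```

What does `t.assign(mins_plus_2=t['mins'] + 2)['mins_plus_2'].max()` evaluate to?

drop duplicate pos (keep=first):
  pos  games  mins
0   G     48    48
1   F     10    39
add column mins_plus_2 = t['mins'] + 2:
  pos  games  mins  mins_plus_2
0   G     48    48           50
1   F     10    39           41

50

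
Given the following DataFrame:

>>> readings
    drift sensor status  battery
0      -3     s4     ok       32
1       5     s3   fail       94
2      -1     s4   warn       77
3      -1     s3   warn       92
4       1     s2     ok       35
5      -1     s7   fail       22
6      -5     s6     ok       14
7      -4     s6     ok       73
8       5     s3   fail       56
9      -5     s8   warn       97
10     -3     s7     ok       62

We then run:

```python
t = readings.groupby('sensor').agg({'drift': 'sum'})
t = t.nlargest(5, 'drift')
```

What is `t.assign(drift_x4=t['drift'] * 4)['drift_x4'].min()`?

-20

group by sensor, sum of drift:
        drift
sensor       
s2          1
s3          9
s4         -4
s6         -9
s7         -4
s8         -5
take 5 rows with largest drift:
        drift
sensor       
s3          9
s2          1
s4         -4
s7         -4
s8         -5
add column drift_x4 = t['drift'] * 4:
        drift  drift_x4
sensor                 
s3          9        36
s2          1         4
s4         -4       -16
s7         -4       -16
s8         -5       -20
Then the min of column 'drift_x4': -20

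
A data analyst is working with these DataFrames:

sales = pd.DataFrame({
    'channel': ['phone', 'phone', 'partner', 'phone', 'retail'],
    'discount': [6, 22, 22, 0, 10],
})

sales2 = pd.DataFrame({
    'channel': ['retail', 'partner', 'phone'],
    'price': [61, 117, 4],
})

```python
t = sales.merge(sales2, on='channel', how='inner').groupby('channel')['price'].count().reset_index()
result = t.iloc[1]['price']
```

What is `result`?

merge on 'channel' (how='inner') → 5 rows:
   channel  discount  price
0    phone         6      4
1    phone        22      4
2  partner        22    117
3    phone         0      4
4   retail        10     61
group by channel, count of price:
channel
partner    1
phone      3
retail     1
Name: price, dtype: int64
reset_index():
   channel  price
0  partner      1
1    phone      3
2   retail      1

3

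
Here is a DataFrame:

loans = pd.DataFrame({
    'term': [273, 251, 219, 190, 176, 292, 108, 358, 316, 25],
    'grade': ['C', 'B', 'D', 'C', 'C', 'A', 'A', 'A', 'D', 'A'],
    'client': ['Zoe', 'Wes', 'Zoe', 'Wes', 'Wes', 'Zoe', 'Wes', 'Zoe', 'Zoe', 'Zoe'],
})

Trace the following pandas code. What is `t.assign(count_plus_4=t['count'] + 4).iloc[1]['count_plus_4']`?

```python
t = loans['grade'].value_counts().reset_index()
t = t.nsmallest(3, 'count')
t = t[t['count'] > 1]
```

7

value_counts of grade:
grade
A    4
C    3
D    2
B    1
Name: count, dtype: int64
reset_index():
  grade  count
0     A      4
1     C      3
2     D      2
3     B      1
take 3 rows with smallest count:
  grade  count
3     B      1
2     D      2
1     C      3
filter rows where count > 1:
  grade  count
2     D      2
1     C      3
add column count_plus_4 = t['count'] + 4:
  grade  count  count_plus_4
2     D      2             6
1     C      3             7
Reading off the value at position 1, column 'count_plus_4', we get 7.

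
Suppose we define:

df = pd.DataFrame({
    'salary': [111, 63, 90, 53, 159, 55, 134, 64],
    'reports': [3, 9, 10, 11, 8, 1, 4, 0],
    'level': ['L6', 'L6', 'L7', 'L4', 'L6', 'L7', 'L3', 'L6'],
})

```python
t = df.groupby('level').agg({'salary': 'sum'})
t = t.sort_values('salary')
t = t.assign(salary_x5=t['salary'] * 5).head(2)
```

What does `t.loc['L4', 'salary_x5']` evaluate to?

group by level, sum of salary:
       salary
level        
L3        134
L4         53
L6        397
L7        145
sort by salary:
       salary
level        
L4         53
L3        134
L7        145
L6        397
add column salary_x5 = t['salary'] * 5:
       salary  salary_x5
level                   
L4         53        265
L3        134        670
L7        145        725
L6        397       1985
take first 2 rows:
       salary  salary_x5
level                   
L4         53        265
L3        134        670

265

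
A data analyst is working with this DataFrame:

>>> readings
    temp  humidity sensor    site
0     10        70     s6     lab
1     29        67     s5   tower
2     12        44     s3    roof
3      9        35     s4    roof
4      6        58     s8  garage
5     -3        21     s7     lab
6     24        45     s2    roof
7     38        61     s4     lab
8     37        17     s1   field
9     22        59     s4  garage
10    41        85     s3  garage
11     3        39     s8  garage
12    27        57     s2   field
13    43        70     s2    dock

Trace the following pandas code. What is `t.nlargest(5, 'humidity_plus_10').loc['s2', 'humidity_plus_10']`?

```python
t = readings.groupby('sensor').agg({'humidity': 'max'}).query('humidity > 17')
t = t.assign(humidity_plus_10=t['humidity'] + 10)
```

80

group by sensor, max of humidity:
        humidity
sensor          
s1            17
s2            70
s3            85
s4            61
s5            67
s6            70
s7            21
s8            58
filter rows where humidity > 17:
        humidity
sensor          
s2            70
s3            85
s4            61
s5            67
s6            70
s7            21
s8            58
add column humidity_plus_10 = t['humidity'] + 10:
        humidity  humidity_plus_10
sensor                            
s2            70                80
s3            85                95
s4            61                71
s5            67                77
s6            70                80
s7            21                31
s8            58                68
take 5 rows with largest humidity_plus_10:
        humidity  humidity_plus_10
sensor                            
s3            85                95
s2            70                80
s6            70                80
s5            67                77
s4            61                71
Taking the value at row 's2', column 'humidity_plus_10' gives 80.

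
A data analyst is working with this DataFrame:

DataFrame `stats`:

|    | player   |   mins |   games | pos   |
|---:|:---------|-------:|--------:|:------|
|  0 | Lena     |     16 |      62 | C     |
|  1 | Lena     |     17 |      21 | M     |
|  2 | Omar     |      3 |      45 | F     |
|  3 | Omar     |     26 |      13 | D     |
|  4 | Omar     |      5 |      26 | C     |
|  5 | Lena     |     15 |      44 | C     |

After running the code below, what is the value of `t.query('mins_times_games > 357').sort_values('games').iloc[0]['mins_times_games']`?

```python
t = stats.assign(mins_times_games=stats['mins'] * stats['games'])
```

add column mins_times_games = stats['mins'] * stats['games']:
  player  mins  games pos  mins_times_games
0   Lena    16     62   C               992
1   Lena    17     21   M               357
2   Omar     3     45   F               135
3   Omar    26     13   D               338
4   Omar     5     26   C               130
5   Lena    15     44   C               660
filter rows where mins_times_games > 357:
  player  mins  games pos  mins_times_games
0   Lena    16     62   C               992
5   Lena    15     44   C               660
sort by games:
  player  mins  games pos  mins_times_games
5   Lena    15     44   C               660
0   Lena    16     62   C               992
Finally, value at position 0, column 'mins_times_games' = 660.

660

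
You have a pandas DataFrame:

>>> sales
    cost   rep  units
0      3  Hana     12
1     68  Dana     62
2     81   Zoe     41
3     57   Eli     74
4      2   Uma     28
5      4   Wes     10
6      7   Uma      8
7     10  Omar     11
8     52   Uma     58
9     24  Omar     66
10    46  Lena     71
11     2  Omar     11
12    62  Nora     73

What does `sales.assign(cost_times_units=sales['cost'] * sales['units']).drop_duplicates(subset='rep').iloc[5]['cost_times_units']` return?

40

add column cost_times_units = sales['cost'] * sales['units']:
    cost   rep  units  cost_times_units
0      3  Hana     12                36
1     68  Dana     62              4216
2     81   Zoe     41              3321
3     57   Eli     74              4218
4      2   Uma     28                56
5      4   Wes     10                40
6      7   Uma      8                56
7     10  Omar     11               110
8     52   Uma     58              3016
9     24  Omar     66              1584
10    46  Lena     71              3266
11     2  Omar     11                22
12    62  Nora     73              4526
drop duplicate rep (keep=first):
    cost   rep  units  cost_times_units
0      3  Hana     12                36
1     68  Dana     62              4216
2     81   Zoe     41              3321
3     57   Eli     74              4218
4      2   Uma     28                56
5      4   Wes     10                40
7     10  Omar     11               110
10    46  Lena     71              3266
12    62  Nora     73              4526
Taking the value at position 5, column 'cost_times_units' gives 40.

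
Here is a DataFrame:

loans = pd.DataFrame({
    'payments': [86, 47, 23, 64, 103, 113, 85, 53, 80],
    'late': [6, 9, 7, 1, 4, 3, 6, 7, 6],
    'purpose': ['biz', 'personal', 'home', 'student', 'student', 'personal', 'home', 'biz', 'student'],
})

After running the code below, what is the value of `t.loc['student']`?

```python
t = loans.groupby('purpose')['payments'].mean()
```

group by purpose, mean of payments:
purpose
biz         69.500000
home        54.000000
personal    80.000000
student     82.333333
Name: payments, dtype: float64

82.3333333333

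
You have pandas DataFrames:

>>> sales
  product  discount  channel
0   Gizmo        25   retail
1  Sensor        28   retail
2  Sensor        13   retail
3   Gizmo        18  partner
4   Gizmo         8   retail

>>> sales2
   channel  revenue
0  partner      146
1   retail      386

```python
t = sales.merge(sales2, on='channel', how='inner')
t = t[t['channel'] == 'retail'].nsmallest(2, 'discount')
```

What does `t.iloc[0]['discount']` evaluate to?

merge on 'channel' (how='inner') → 5 rows:
  product  discount  channel  revenue
0   Gizmo        25   retail      386
1  Sensor        28   retail      386
2  Sensor        13   retail      386
3   Gizmo        18  partner      146
4   Gizmo         8   retail      386
filter rows where channel == 'retail':
  product  discount channel  revenue
0   Gizmo        25  retail      386
1  Sensor        28  retail      386
2  Sensor        13  retail      386
4   Gizmo         8  retail      386
take 2 rows with smallest discount:
  product  discount channel  revenue
4   Gizmo         8  retail      386
2  Sensor        13  retail      386

8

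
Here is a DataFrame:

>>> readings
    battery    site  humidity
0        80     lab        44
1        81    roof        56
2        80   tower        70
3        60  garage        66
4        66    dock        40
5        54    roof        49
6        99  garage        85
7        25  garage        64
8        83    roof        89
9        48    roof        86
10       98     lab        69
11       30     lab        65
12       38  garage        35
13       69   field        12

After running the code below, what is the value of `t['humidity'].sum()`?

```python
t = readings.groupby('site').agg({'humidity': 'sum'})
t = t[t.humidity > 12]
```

818

group by site, sum of humidity:
        humidity
site            
dock          40
field         12
garage       250
lab          178
roof         280
tower         70
filter rows where humidity > 12:
        humidity
site            
dock          40
garage       250
lab          178
roof         280
tower         70
Hence 818.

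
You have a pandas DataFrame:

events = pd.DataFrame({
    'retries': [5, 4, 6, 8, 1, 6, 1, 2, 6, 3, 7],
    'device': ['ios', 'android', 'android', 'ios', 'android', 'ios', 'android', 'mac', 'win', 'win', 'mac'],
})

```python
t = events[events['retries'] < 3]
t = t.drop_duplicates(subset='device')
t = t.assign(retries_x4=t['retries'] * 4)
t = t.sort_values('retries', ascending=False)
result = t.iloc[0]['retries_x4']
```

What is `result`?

8

filter rows where retries < 3:
   retries   device
4        1  android
6        1  android
7        2      mac
drop duplicate device (keep=first):
   retries   device
4        1  android
7        2      mac
add column retries_x4 = t['retries'] * 4:
   retries   device  retries_x4
4        1  android           4
7        2      mac           8
sort by retries descending:
   retries   device  retries_x4
7        2      mac           8
4        1  android           4
value at position 0, column 'retries_x4' → 8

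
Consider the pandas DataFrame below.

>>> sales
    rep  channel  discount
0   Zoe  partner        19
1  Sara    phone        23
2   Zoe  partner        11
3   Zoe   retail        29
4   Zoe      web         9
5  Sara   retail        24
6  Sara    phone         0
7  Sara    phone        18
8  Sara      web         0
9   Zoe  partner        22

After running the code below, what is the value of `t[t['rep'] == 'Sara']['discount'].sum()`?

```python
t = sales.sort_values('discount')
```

sort by discount:
    rep  channel  discount
6  Sara    phone         0
8  Sara      web         0
4   Zoe      web         9
2   Zoe  partner        11
7  Sara    phone        18
0   Zoe  partner        19
9   Zoe  partner        22
1  Sara    phone        23
5  Sara   retail        24
3   Zoe   retail        29
filter rows where rep == 'Sara':
    rep channel  discount
6  Sara   phone         0
8  Sara     web         0
7  Sara   phone        18
1  Sara   phone        23
5  Sara  retail        24
Reading off the sum of column 'discount', we get 65.

65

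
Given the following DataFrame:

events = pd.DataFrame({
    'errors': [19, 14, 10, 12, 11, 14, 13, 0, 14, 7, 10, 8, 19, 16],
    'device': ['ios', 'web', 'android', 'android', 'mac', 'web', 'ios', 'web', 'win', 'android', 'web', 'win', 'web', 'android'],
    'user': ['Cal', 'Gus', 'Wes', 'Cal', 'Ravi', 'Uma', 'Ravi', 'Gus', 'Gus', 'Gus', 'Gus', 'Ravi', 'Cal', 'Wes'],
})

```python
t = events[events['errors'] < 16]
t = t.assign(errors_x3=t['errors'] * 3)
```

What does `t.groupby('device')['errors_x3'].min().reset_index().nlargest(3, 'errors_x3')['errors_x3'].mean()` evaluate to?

filter rows where errors < 16:
    errors   device  user
1       14      web   Gus
2       10  android   Wes
3       12  android   Cal
4       11      mac  Ravi
5       14      web   Uma
6       13      ios  Ravi
7        0      web   Gus
8       14      win   Gus
9        7  android   Gus
10      10      web   Gus
11       8      win  Ravi
add column errors_x3 = t['errors'] * 3:
    errors   device  user  errors_x3
1       14      web   Gus         42
2       10  android   Wes         30
3       12  android   Cal         36
4       11      mac  Ravi         33
5       14      web   Uma         42
6       13      ios  Ravi         39
7        0      web   Gus          0
8       14      win   Gus         42
9        7  android   Gus         21
10      10      web   Gus         30
11       8      win  Ravi         24
group by device, min of errors_x3:
device
android    21
ios        39
mac        33
web         0
win        24
Name: errors_x3, dtype: int64
reset_index():
    device  errors_x3
0  android         21
1      ios         39
2      mac         33
3      web          0
4      win         24
take 3 rows with largest errors_x3:
  device  errors_x3
1    ios         39
2    mac         33
4    win         24
So mean() = 32.0.

32.0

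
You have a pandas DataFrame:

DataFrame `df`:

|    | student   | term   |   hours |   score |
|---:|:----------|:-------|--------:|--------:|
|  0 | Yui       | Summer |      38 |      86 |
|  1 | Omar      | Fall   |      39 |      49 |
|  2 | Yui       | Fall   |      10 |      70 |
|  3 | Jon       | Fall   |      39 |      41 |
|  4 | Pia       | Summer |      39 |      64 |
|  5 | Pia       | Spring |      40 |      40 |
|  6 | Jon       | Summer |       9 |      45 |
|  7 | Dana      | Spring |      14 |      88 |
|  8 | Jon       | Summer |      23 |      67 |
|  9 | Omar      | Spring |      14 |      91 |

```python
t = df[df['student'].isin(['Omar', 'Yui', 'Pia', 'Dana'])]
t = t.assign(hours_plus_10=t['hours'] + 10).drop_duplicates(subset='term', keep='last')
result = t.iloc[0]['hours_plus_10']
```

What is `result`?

filter rows where student in ['Omar', 'Yui', 'Pia', 'Dana']:
  student    term  hours  score
0     Yui  Summer     38     86
1    Omar    Fall     39     49
2     Yui    Fall     10     70
4     Pia  Summer     39     64
5     Pia  Spring     40     40
7    Dana  Spring     14     88
9    Omar  Spring     14     91
add column hours_plus_10 = t['hours'] + 10:
  student    term  hours  score  hours_plus_10
0     Yui  Summer     38     86             48
1    Omar    Fall     39     49             49
2     Yui    Fall     10     70             20
4     Pia  Summer     39     64             49
5     Pia  Spring     40     40             50
7    Dana  Spring     14     88             24
9    Omar  Spring     14     91             24
drop duplicate term (keep=last):
  student    term  hours  score  hours_plus_10
2     Yui    Fall     10     70             20
4     Pia  Summer     39     64             49
9    Omar  Spring     14     91             24

20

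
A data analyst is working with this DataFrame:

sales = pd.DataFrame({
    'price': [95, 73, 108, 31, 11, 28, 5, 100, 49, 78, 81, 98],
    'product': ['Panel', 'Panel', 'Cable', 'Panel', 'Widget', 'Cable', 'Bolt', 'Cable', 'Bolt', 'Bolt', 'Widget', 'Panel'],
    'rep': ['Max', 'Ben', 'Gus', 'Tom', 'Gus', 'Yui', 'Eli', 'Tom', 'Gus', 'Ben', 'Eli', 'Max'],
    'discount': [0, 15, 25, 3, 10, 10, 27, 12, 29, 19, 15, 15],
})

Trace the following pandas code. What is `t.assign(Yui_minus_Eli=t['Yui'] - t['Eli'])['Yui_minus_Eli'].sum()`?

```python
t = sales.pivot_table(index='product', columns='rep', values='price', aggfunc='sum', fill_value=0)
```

pivot: rows=product, cols=rep, sum(price):
rep      Ben  Eli  Gus  Max  Tom  Yui
product                              
Bolt      78    5   49    0    0    0
Cable      0    0  108    0  100   28
Panel     73    0    0  193   31    0
Widget     0   81   11    0    0    0
add column Yui_minus_Eli = t['Yui'] - t['Eli']:
rep      Ben  Eli  Gus  Max  Tom  Yui  Yui_minus_Eli
product                                             
Bolt      78    5   49    0    0    0             -5
Cable      0    0  108    0  100   28             28
Panel     73    0    0  193   31    0              0
Widget     0   81   11    0    0    0            -81
The sum of column 'Yui_minus_Eli' is -58.

-58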